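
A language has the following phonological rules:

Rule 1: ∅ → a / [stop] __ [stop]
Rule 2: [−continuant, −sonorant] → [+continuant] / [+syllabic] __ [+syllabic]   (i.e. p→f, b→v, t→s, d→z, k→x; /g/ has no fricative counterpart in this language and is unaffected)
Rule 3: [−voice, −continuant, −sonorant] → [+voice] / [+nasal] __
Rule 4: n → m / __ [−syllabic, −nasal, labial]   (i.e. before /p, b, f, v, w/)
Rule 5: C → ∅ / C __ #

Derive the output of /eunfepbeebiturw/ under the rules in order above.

Rule 1 (stop-cluster a-epenthesis): /p/ and /b/ form a stop–stop cluster, so [a] is inserted between them. /eunfepbeebiturw/ → eunfepabeebiturw.
Rule 2 (intervocalic spirantization): /p/ is a stop between vowels /e/ and /a/, so it spirantizes to the fricative [f]. /b/ is a stop between vowels /a/ and /e/, so it spirantizes to the fricative [v]. /b/ is a stop between vowels /e/ and /i/, so it spirantizes to the fricative [v]. /t/ is a stop between vowels /i/ and /u/, so it spirantizes to the fricative [s]. /eunfepabeebiturw/ → eunfefaveevisurw.
Rule 3 (post-nasal voicing): no segment meets the environment; /eunfefaveevisurw/ is unchanged.
Rule 4 (nasal place assimilation): /n/ precedes the labial consonant /f/, so it assimilates in place to [m]. /eunfefaveevisurw/ → eumfefaveevisurw.
Rule 5 (final cluster simplification): /w/ is the second consonant of a word-final cluster /rw/, so it deletes. /eumfefaveevisurw/ → eumfefaveevisur.

eumfefaveevisur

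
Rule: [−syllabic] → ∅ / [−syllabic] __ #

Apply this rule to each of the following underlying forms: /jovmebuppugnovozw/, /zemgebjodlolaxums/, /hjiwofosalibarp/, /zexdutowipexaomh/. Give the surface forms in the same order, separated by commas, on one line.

jovmebuppugnovoz, zemgebjodlolaxum, hjiwofosalibar, zexdutowipexaom

/jovmebuppugnovozw/: /w/ is the second consonant of a word-final cluster /zw/, so it deletes. → [jovmebuppugnovoz].
/zemgebjodlolaxums/: /s/ is the second consonant of a word-final cluster /ms/, so it deletes. → [zemgebjodlolaxum].
/hjiwofosalibarp/: /p/ is the second consonant of a word-final cluster /rp/, so it deletes. → [hjiwofosalibar].
/zexdutowipexaomh/: /h/ is the second consonant of a word-final cluster /mh/, so it deletes. → [zexdutowipexaom].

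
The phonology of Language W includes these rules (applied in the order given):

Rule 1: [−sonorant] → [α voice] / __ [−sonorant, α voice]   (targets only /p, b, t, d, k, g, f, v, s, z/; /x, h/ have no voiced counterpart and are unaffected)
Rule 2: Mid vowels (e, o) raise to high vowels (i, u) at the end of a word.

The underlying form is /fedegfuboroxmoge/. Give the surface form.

Rule 1 (regressive voicing assimilation): /g/ precedes the voiceless obstruent /f/, so it devoices to [k] by assimilation. /fedegfuboroxmoge/ → fedekfuboroxmoge.
Rule 2 (final vowel raising): /e/ is a mid vowel in word-final position, so it raises to [i]. /fedekfuboroxmoge/ → fedekfuboroxmogi.

fedekfuboroxmogi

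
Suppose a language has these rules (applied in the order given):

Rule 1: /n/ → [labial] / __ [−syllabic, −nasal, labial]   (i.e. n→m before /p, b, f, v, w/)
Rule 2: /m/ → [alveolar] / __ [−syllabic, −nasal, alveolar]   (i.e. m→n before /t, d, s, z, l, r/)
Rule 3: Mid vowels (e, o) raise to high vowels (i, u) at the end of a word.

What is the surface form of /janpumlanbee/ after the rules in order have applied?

Rule 1 (nasal place assimilation): /n/ precedes the labial consonant /p/, so it assimilates in place to [m]. /n/ precedes the labial consonant /b/, so it assimilates in place to [m]. /janpumlanbee/ → jampumlambee.
Rule 2 (nasal place assimilation): /m/ precedes the alveolar consonant /l/, so it assimilates in place to [n]. /jampumlambee/ → jampunlambee.
Rule 3 (final vowel raising): /e/ is a mid vowel in word-final position, so it raises to [i]. /jampunlambee/ → jampunlambei.

jampunlambei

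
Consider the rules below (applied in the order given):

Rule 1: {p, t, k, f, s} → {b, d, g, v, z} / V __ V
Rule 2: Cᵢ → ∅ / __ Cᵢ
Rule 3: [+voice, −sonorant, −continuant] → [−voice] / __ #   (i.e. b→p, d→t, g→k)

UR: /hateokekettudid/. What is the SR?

hadeogegetudit

Rule 1 (intervocalic voicing): /t/ is a voiceless obstruent between vowels /a/ and /e/, so it voices to [d]. /k/ is a voiceless obstruent between vowels /o/ and /e/, so it voices to [g]. /k/ is a voiceless obstruent between vowels /e/ and /e/, so it voices to [g]. /hateokekettudid/ → hadeogegettudid.
Rule 2 (degemination): /tt/ is a geminate; the first /t/ deletes. /hadeogegettudid/ → hadeogegetudid.
Rule 3 (final devoicing): /d/ is a voiced stop in word-final position, so it devoices to [t]. /hadeogegetudid/ → hadeogegetudit.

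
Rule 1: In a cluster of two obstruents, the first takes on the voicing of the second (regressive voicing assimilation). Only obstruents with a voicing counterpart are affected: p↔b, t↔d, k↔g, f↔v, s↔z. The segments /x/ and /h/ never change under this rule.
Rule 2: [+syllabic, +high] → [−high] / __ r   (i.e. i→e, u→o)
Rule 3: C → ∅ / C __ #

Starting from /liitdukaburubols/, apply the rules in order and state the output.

Rule 1 (regressive voicing assimilation): /t/ precedes the voiced obstruent /d/, so it voices to [d] by assimilation. /liitdukaburubols/ → liiddukaburubols.
Rule 2 (pre-rhotic lowering): /u/ is a high vowel immediately before /r/, so it lowers to [o]. /liiddukaburubols/ → liiddukaborubols.
Rule 3 (final cluster simplification): /s/ is the second consonant of a word-final cluster /ls/, so it deletes. /liiddukaborubols/ → liiddukaborubol.

liiddukaborubol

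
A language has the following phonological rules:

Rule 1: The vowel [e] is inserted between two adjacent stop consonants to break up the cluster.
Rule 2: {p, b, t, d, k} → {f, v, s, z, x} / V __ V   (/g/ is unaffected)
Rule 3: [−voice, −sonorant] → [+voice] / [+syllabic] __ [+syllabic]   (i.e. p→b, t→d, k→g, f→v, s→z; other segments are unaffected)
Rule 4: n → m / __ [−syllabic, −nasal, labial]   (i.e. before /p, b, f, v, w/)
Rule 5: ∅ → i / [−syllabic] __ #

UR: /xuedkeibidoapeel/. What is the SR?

Rule 1 (stop-cluster e-epenthesis): /d/ and /k/ form a stop–stop cluster, so [e] is inserted between them. /xuedkeibidoapeel/ → xuedekeibidoapeel.
Rule 2 (intervocalic spirantization): /d/ is a stop between vowels /e/ and /e/, so it spirantizes to the fricative [z]. /k/ is a stop between vowels /e/ and /e/, so it spirantizes to the fricative [x]. /b/ is a stop between vowels /i/ and /i/, so it spirantizes to the fricative [v]. /d/ is a stop between vowels /i/ and /o/, so it spirantizes to the fricative [z]. /p/ is a stop between vowels /a/ and /e/, so it spirantizes to the fricative [f]. /xuedekeibidoapeel/ → xuezexeivizoafeel.
Rule 3 (intervocalic voicing): /f/ is a voiceless obstruent between vowels /a/ and /e/, so it voices to [v]. /xuezexeivizoafeel/ → xuezexeivizoaveel.
Rule 4 (nasal place assimilation): no segment meets the environment; /xuezexeivizoaveel/ is unchanged.
Rule 5 (final i-epenthesis): the form ends in the consonant /l/, so [i] is inserted word-finally. /xuezexeivizoaveel/ → xuezexeivizoaveeli.

xuezexeivizoaveeli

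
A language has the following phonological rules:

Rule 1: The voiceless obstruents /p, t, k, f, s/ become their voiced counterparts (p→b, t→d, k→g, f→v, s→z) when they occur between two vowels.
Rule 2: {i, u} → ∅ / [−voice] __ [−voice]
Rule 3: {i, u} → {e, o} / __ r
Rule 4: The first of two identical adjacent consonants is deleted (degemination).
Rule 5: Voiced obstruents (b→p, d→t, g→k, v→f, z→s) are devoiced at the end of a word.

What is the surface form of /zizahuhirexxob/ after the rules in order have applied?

Rule 1 (intervocalic voicing): no segment meets the environment; /zizahuhirexxob/ is unchanged.
Rule 2 (high vowel syncope): /u/ is a high vowel flanked by voiceless consonants /h/ and /h/, so it deletes. /zizahuhirexxob/ → zizahhirexxob.
Rule 3 (pre-rhotic lowering): /i/ is a high vowel immediately before /r/, so it lowers to [e]. /zizahhirexxob/ → zizahherexxob.
Rule 4 (degemination): /hh/ is a geminate; the first /h/ deletes. /xx/ is a geminate; the first /x/ deletes. /zizahherexxob/ → zizaherexob.
Rule 5 (final devoicing): /b/ is a voiced obstruent in word-final position, so it devoices to [p]. /zizaherexob/ → zizaherexop.

zizaherexop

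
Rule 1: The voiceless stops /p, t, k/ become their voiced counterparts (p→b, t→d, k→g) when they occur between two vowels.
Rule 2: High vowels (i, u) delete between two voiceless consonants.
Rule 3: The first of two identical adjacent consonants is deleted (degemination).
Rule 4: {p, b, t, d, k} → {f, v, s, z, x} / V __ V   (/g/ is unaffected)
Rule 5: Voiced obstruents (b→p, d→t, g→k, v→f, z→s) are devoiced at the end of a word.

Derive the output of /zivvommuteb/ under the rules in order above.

zivomuzep

Rule 1 (intervocalic voicing): /t/ is a voiceless stop between vowels /u/ and /e/, so it voices to [d]. /zivvommuteb/ → zivvommudeb.
Rule 2 (high vowel syncope): no segment meets the environment; /zivvommudeb/ is unchanged.
Rule 3 (degemination): /vv/ is a geminate; the first /v/ deletes. /mm/ is a geminate; the first /m/ deletes. /zivvommudeb/ → zivomudeb.
Rule 4 (intervocalic spirantization): /d/ is a stop between vowels /u/ and /e/, so it spirantizes to the fricative [z]. /zivomudeb/ → zivomuzeb.
Rule 5 (final devoicing): /b/ is a voiced obstruent in word-final position, so it devoices to [p]. /zivomuzeb/ → zivomuzep.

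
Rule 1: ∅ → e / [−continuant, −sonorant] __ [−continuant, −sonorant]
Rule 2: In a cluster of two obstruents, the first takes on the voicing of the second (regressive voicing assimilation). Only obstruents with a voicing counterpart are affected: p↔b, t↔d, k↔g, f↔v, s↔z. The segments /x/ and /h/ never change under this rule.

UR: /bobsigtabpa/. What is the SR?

Rule 1 (stop-cluster e-epenthesis): /g/ and /t/ form a stop–stop cluster, so [e] is inserted between them. /b/ and /p/ form a stop–stop cluster, so [e] is inserted between them. /bobsigtabpa/ → bobsigetabepa.
Rule 2 (regressive voicing assimilation): /b/ precedes the voiceless obstruent /s/, so it devoices to [p] by assimilation. /bobsigetabepa/ → bopsigetabepa.

bopsigetabepa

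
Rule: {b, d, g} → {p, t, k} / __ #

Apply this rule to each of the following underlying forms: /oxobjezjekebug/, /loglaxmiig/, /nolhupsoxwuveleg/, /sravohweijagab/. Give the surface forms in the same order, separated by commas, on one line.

/oxobjezjekebug/: /g/ is a voiced stop in word-final position, so it devoices to [k]. → [oxobjezjekebuk].
/loglaxmiig/: /g/ is a voiced stop in word-final position, so it devoices to [k]. → [loglaxmiik].
/nolhupsoxwuveleg/: /g/ is a voiced stop in word-final position, so it devoices to [k]. → [nolhupsoxwuvelek].
/sravohweijagab/: /b/ is a voiced stop in word-final position, so it devoices to [p]. → [sravohweijagap].

oxobjezjekebuk, loglaxmiik, nolhupsoxwuvelek, sravohweijagap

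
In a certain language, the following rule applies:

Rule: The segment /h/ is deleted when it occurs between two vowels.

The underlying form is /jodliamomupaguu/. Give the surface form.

No segment of /jodliamomupaguu/ meets the structural description of the rule, so the form surfaces unchanged.

jodliamomupaguu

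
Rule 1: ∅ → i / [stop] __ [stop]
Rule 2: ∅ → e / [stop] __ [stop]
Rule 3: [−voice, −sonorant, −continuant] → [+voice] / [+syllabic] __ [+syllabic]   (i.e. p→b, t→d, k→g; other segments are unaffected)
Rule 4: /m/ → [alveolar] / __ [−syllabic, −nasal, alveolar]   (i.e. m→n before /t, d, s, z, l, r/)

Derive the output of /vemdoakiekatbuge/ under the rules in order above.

vendoagiegadibuge

Rule 1 (stop-cluster i-epenthesis): /t/ and /b/ form a stop–stop cluster, so [i] is inserted between them. /vemdoakiekatbuge/ → vemdoakiekatibuge.
Rule 2 (stop-cluster e-epenthesis): no segment meets the environment; /vemdoakiekatibuge/ is unchanged.
Rule 3 (intervocalic voicing): /k/ is a voiceless stop between vowels /a/ and /i/, so it voices to [g]. /k/ is a voiceless stop between vowels /e/ and /a/, so it voices to [g]. /t/ is a voiceless stop between vowels /a/ and /i/, so it voices to [d]. /vemdoakiekatibuge/ → vemdoagiegadibuge.
Rule 4 (nasal place assimilation): /m/ precedes the alveolar consonant /d/, so it assimilates in place to [n]. /vemdoagiegadibuge/ → vendoagiegadibuge.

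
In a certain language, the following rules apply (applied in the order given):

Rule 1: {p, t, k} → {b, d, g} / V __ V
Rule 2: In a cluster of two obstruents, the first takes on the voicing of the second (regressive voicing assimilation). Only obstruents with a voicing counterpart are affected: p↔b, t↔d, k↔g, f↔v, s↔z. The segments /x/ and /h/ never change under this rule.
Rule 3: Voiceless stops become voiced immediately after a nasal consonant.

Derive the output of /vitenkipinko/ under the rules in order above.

Rule 1 (intervocalic voicing): /t/ is a voiceless stop between vowels /i/ and /e/, so it voices to [d]. /p/ is a voiceless stop between vowels /i/ and /i/, so it voices to [b]. /vitenkipinko/ → videnkibinko.
Rule 2 (regressive voicing assimilation): no segment meets the environment; /videnkibinko/ is unchanged.
Rule 3 (post-nasal voicing): /k/ is a voiceless stop immediately after the nasal /n/, so it voices to [g]. /k/ is a voiceless stop immediately after the nasal /n/, so it voices to [g]. /videnkibinko/ → videngibingo.

videngibingo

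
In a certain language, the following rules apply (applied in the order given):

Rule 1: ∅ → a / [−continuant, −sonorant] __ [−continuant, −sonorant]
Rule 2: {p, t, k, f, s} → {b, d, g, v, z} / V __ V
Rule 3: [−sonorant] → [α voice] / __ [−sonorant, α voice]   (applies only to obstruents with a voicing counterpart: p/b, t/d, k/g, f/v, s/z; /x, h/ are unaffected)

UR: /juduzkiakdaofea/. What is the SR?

juduskiagadaovea

Rule 1 (stop-cluster a-epenthesis): /k/ and /d/ form a stop–stop cluster, so [a] is inserted between them. /juduzkiakdaofea/ → juduzkiakadaofea.
Rule 2 (intervocalic voicing): /k/ is a voiceless obstruent between vowels /a/ and /a/, so it voices to [g]. /f/ is a voiceless obstruent between vowels /o/ and /e/, so it voices to [v]. /juduzkiakadaofea/ → juduzkiagadaovea.
Rule 3 (regressive voicing assimilation): /z/ precedes the voiceless obstruent /k/, so it devoices to [s] by assimilation. /juduzkiagadaovea/ → juduskiagadaovea.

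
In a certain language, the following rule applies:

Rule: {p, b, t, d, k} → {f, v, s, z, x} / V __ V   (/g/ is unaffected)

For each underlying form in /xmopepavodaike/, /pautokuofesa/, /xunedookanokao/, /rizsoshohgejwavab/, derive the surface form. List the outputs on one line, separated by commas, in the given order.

/xmopepavodaike/: /p/ is a stop between vowels /o/ and /e/, so it spirantizes to the fricative [f]. /p/ is a stop between vowels /e/ and /a/, so it spirantizes to the fricative [f]. /d/ is a stop between vowels /o/ and /a/, so it spirantizes to the fricative [z]. /k/ is a stop between vowels /i/ and /e/, so it spirantizes to the fricative [x]. → [xmofefavozaixe].
/pautokuofesa/: /t/ is a stop between vowels /u/ and /o/, so it spirantizes to the fricative [s]. /k/ is a stop between vowels /o/ and /u/, so it spirantizes to the fricative [x]. → [pausoxuofesa].
/xunedookanokao/: /d/ is a stop between vowels /e/ and /o/, so it spirantizes to the fricative [z]. /k/ is a stop between vowels /o/ and /a/, so it spirantizes to the fricative [x]. /k/ is a stop between vowels /o/ and /a/, so it spirantizes to the fricative [x]. → [xunezooxanoxao].
/rizsoshohgejwavab/: the rule's environment is not met; surfaces unchanged as [rizsoshohgejwavab].

xmofefavozaixe, pausoxuofesa, xunezooxanoxao, rizsoshohgejwavab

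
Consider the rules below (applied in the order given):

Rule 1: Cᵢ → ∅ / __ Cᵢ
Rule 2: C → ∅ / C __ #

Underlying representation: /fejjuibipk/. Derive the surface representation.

Rule 1 (degemination): /jj/ is a geminate; the first /j/ deletes. /fejjuibipk/ → fejuibipk.
Rule 2 (final cluster simplification): /k/ is the second consonant of a word-final cluster /pk/, so it deletes. /fejuibipk/ → fejuibip.

fejuibip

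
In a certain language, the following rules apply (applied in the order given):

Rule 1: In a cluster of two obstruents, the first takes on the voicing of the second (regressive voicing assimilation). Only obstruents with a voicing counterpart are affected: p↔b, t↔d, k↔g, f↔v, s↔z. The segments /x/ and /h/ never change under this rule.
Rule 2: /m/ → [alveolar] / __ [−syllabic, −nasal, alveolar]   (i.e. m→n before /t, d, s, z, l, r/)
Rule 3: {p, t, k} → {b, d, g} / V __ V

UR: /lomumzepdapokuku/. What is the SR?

Rule 1 (regressive voicing assimilation): /p/ precedes the voiced obstruent /d/, so it voices to [b] by assimilation. /lomumzepdapokuku/ → lomumzebdapokuku.
Rule 2 (nasal place assimilation): /m/ precedes the alveolar consonant /z/, so it assimilates in place to [n]. /lomumzebdapokuku/ → lomunzebdapokuku.
Rule 3 (intervocalic voicing): /p/ is a voiceless stop between vowels /a/ and /o/, so it voices to [b]. /k/ is a voiceless stop between vowels /o/ and /u/, so it voices to [g]. /k/ is a voiceless stop between vowels /u/ and /u/, so it voices to [g]. /lomunzebdapokuku/ → lomunzebdabogugu.

lomunzebdabogugu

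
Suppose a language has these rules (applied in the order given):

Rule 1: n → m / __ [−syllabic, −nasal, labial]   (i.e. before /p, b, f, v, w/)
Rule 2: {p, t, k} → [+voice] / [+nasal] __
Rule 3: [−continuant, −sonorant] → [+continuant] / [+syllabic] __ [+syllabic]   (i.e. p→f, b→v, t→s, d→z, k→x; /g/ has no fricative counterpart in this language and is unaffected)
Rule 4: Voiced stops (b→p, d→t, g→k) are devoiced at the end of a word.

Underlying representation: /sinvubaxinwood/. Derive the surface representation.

Rule 1 (nasal place assimilation): /n/ precedes the labial consonant /v/, so it assimilates in place to [m]. /n/ precedes the labial consonant /w/, so it assimilates in place to [m]. /sinvubaxinwood/ → simvubaximwood.
Rule 2 (post-nasal voicing): no segment meets the environment; /simvubaximwood/ is unchanged.
Rule 3 (intervocalic spirantization): /b/ is a stop between vowels /u/ and /a/, so it spirantizes to the fricative [v]. /simvubaximwood/ → simvuvaximwood.
Rule 4 (final devoicing): /d/ is a voiced stop in word-final position, so it devoices to [t]. /simvuvaximwood/ → simvuvaximwoot.

simvuvaximwoot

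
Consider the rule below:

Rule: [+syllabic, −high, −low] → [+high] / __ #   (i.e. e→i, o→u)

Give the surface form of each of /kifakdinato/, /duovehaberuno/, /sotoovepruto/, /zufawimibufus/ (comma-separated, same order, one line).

/kifakdinato/: /o/ is a mid vowel in word-final position, so it raises to [u]. → [kifakdinatu].
/duovehaberuno/: /o/ is a mid vowel in word-final position, so it raises to [u]. → [duovehaberunu].
/sotoovepruto/: /o/ is a mid vowel in word-final position, so it raises to [u]. → [sotooveprutu].
/zufawimibufus/: the rule's environment is not met; surfaces unchanged as [zufawimibufus].

kifakdinatu, duovehaberunu, sotooveprutu, zufawimibufus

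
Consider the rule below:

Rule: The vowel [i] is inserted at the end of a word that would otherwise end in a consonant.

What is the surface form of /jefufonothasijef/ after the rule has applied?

the form ends in the consonant /f/, so [i] is inserted word-finally.
Surface form: [jefufonothasijefi].

jefufonothasijefi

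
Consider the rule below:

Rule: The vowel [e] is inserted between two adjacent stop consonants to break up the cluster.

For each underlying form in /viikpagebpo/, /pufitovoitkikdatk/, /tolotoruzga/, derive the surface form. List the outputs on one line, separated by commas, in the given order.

/viikpagebpo/: /k/ and /p/ form a stop–stop cluster, so [e] is inserted between them. /b/ and /p/ form a stop–stop cluster, so [e] is inserted between them. → [viikepagebepo].
/pufitovoitkikdatk/: /t/ and /k/ form a stop–stop cluster, so [e] is inserted between them. /k/ and /d/ form a stop–stop cluster, so [e] is inserted between them. /t/ and /k/ form a stop–stop cluster, so [e] is inserted between them. → [pufitovoitekikedatek].
/tolotoruzga/: the rule's environment is not met; surfaces unchanged as [tolotoruzga].

viikepagebepo, pufitovoitekikedatek, tolotoruzga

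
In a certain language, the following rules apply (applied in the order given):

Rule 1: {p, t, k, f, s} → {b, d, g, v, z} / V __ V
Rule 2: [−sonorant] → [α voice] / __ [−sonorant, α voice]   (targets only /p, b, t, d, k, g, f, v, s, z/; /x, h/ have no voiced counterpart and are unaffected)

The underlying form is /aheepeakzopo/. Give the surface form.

Rule 1 (intervocalic voicing): /p/ is a voiceless obstruent between vowels /e/ and /e/, so it voices to [b]. /p/ is a voiceless obstruent between vowels /o/ and /o/, so it voices to [b]. /aheepeakzopo/ → aheebeakzobo.
Rule 2 (regressive voicing assimilation): /k/ precedes the voiced obstruent /z/, so it voices to [g] by assimilation. /aheebeakzobo/ → aheebeagzobo.

aheebeagzobo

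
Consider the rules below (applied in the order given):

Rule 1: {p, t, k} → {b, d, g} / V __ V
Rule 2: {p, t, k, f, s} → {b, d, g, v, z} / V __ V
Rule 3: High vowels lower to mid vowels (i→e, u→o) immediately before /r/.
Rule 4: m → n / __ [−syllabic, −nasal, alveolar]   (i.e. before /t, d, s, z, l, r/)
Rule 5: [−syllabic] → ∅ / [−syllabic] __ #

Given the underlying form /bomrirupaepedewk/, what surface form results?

bonrerubaebedew

Rule 1 (intervocalic voicing): /p/ is a voiceless stop between vowels /u/ and /a/, so it voices to [b]. /p/ is a voiceless stop between vowels /e/ and /e/, so it voices to [b]. /bomrirupaepedewk/ → bomrirubaebedewk.
Rule 2 (intervocalic voicing): no segment meets the environment; /bomrirubaebedewk/ is unchanged.
Rule 3 (pre-rhotic lowering): /i/ is a high vowel immediately before /r/, so it lowers to [e]. /bomrirubaebedewk/ → bomrerubaebedewk.
Rule 4 (nasal place assimilation): /m/ precedes the alveolar consonant /r/, so it assimilates in place to [n]. /bomrerubaebedewk/ → bonrerubaebedewk.
Rule 5 (final cluster simplification): /k/ is the second consonant of a word-final cluster /wk/, so it deletes. /bonrerubaebedewk/ → bonrerubaebedew.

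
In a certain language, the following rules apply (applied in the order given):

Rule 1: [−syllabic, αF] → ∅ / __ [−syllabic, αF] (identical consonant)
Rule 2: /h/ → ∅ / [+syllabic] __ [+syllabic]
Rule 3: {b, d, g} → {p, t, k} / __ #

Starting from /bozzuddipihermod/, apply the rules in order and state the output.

bozudipiermot

Rule 1 (degemination): /zz/ is a geminate; the first /z/ deletes. /dd/ is a geminate; the first /d/ deletes. /bozzuddipihermod/ → bozudipihermod.
Rule 2 (intervocalic h-deletion): /h/ occurs between vowels /i/ and /e/, so it deletes. /bozudipihermod/ → bozudipiermod.
Rule 3 (final devoicing): /d/ is a voiced stop in word-final position, so it devoices to [t]. /bozudipiermod/ → bozudipiermot.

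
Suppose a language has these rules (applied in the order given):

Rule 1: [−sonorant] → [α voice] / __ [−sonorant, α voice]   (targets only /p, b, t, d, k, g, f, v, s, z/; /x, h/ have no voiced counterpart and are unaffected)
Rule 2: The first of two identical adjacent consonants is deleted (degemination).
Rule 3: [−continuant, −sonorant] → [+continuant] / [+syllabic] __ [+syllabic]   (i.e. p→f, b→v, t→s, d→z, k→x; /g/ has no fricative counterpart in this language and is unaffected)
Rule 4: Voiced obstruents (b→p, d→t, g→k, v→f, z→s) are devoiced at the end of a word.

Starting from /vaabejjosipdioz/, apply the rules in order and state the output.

Rule 1 (regressive voicing assimilation): /p/ precedes the voiced obstruent /d/, so it voices to [b] by assimilation. /vaabejjosipdioz/ → vaabejjosibdioz.
Rule 2 (degemination): /jj/ is a geminate; the first /j/ deletes. /vaabejjosibdioz/ → vaabejosibdioz.
Rule 3 (intervocalic spirantization): /b/ is a stop between vowels /a/ and /e/, so it spirantizes to the fricative [v]. /vaabejosibdioz/ → vaavejosibdioz.
Rule 4 (final devoicing): /z/ is a voiced obstruent in word-final position, so it devoices to [s]. /vaavejosibdioz/ → vaavejosibdios.

vaavejosibdios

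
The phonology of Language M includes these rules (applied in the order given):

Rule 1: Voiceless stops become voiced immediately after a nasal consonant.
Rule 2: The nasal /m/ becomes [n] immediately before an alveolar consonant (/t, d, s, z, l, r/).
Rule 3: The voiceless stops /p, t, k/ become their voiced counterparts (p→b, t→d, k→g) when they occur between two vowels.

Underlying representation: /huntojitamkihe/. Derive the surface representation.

hundojidamgihe

Rule 1 (post-nasal voicing): /t/ is a voiceless stop immediately after the nasal /n/, so it voices to [d]. /k/ is a voiceless stop immediately after the nasal /m/, so it voices to [g]. /huntojitamkihe/ → hundojitamgihe.
Rule 2 (nasal place assimilation): no segment meets the environment; /hundojitamgihe/ is unchanged.
Rule 3 (intervocalic voicing): /t/ is a voiceless stop between vowels /i/ and /a/, so it voices to [d]. /hundojitamgihe/ → hundojidamgihe.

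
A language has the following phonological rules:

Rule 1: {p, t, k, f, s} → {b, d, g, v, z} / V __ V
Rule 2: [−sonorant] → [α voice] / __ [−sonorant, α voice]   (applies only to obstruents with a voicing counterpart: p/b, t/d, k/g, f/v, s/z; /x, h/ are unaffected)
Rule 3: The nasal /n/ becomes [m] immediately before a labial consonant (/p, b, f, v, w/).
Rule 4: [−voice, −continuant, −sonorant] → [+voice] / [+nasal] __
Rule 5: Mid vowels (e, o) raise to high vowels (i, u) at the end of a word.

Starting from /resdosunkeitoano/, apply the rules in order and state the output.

Rule 1 (intervocalic voicing): /s/ is a voiceless obstruent between vowels /o/ and /u/, so it voices to [z]. /t/ is a voiceless obstruent between vowels /i/ and /o/, so it voices to [d]. /resdosunkeitoano/ → resdozunkeidoano.
Rule 2 (regressive voicing assimilation): /s/ precedes the voiced obstruent /d/, so it voices to [z] by assimilation. /resdozunkeidoano/ → rezdozunkeidoano.
Rule 3 (nasal place assimilation): no segment meets the environment; /rezdozunkeidoano/ is unchanged.
Rule 4 (post-nasal voicing): /k/ is a voiceless stop immediately after the nasal /n/, so it voices to [g]. /rezdozunkeidoano/ → rezdozungeidoano.
Rule 5 (final vowel raising): /o/ is a mid vowel in word-final position, so it raises to [u]. /rezdozungeidoano/ → rezdozungeidoanu.

rezdozungeidoanu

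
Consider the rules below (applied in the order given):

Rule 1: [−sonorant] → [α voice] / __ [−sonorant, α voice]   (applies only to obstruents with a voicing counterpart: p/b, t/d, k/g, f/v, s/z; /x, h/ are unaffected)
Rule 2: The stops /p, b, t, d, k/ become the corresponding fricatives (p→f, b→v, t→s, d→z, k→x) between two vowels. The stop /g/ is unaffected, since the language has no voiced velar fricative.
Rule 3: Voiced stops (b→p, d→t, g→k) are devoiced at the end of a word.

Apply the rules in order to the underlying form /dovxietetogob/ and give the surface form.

Rule 1 (regressive voicing assimilation): /v/ precedes the voiceless obstruent /x/, so it devoices to [f] by assimilation. /dovxietetogob/ → dofxietetogob.
Rule 2 (intervocalic spirantization): /t/ is a stop between vowels /e/ and /e/, so it spirantizes to the fricative [s]. /t/ is a stop between vowels /e/ and /o/, so it spirantizes to the fricative [s]. /dofxietetogob/ → dofxiesesogob.
Rule 3 (final devoicing): /b/ is a voiced stop in word-final position, so it devoices to [p]. /dofxiesesogob/ → dofxiesesogop.

dofxiesesogop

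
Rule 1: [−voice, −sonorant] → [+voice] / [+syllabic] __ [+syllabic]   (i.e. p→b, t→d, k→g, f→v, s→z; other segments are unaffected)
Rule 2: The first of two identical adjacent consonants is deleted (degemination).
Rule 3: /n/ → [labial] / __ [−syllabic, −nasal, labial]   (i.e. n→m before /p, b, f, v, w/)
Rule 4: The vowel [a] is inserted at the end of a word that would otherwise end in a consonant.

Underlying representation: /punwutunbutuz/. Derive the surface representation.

pumwudumbuduza

Rule 1 (intervocalic voicing): /t/ is a voiceless obstruent between vowels /u/ and /u/, so it voices to [d]. /t/ is a voiceless obstruent between vowels /u/ and /u/, so it voices to [d]. /punwutunbutuz/ → punwudunbuduz.
Rule 2 (degemination): no segment meets the environment; /punwudunbuduz/ is unchanged.
Rule 3 (nasal place assimilation): /n/ precedes the labial consonant /w/, so it assimilates in place to [m]. /n/ precedes the labial consonant /b/, so it assimilates in place to [m]. /punwudunbuduz/ → pumwudumbuduz.
Rule 4 (final a-epenthesis): the form ends in the consonant /z/, so [a] is inserted word-finally. /pumwudumbuduz/ → pumwudumbuduza.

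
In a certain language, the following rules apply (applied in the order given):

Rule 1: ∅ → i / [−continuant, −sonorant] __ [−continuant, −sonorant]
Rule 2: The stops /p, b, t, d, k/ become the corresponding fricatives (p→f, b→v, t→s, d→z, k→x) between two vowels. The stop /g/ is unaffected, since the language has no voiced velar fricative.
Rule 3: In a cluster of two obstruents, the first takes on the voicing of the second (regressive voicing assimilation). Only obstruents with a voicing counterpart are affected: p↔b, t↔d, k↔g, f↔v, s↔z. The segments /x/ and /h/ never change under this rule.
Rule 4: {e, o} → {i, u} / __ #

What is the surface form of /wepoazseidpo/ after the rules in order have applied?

wefoasseizifu

Rule 1 (stop-cluster i-epenthesis): /d/ and /p/ form a stop–stop cluster, so [i] is inserted between them. /wepoazseidpo/ → wepoazseidipo.
Rule 2 (intervocalic spirantization): /p/ is a stop between vowels /e/ and /o/, so it spirantizes to the fricative [f]. /d/ is a stop between vowels /i/ and /i/, so it spirantizes to the fricative [z]. /p/ is a stop between vowels /i/ and /o/, so it spirantizes to the fricative [f]. /wepoazseidipo/ → wefoazseizifo.
Rule 3 (regressive voicing assimilation): /z/ precedes the voiceless obstruent /s/, so it devoices to [s] by assimilation. /wefoazseizifo/ → wefoasseizifo.
Rule 4 (final vowel raising): /o/ is a mid vowel in word-final position, so it raises to [u]. /wefoasseizifo/ → wefoasseizifu.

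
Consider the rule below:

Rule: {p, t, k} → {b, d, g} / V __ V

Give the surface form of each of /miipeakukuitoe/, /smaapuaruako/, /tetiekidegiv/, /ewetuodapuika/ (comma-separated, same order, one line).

miibeaguguidoe, smaabuaruago, tediegidegiv, eweduodabuiga

/miipeakukuitoe/: /p/ is a voiceless stop between vowels /i/ and /e/, so it voices to [b]. /k/ is a voiceless stop between vowels /a/ and /u/, so it voices to [g]. /k/ is a voiceless stop between vowels /u/ and /u/, so it voices to [g]. /t/ is a voiceless stop between vowels /i/ and /o/, so it voices to [d]. → [miibeaguguidoe].
/smaapuaruako/: /p/ is a voiceless stop between vowels /a/ and /u/, so it voices to [b]. /k/ is a voiceless stop between vowels /a/ and /o/, so it voices to [g]. → [smaabuaruago].
/tetiekidegiv/: /t/ is a voiceless stop between vowels /e/ and /i/, so it voices to [d]. /k/ is a voiceless stop between vowels /e/ and /i/, so it voices to [g]. → [tediegidegiv].
/ewetuodapuika/: /t/ is a voiceless stop between vowels /e/ and /u/, so it voices to [d]. /p/ is a voiceless stop between vowels /a/ and /u/, so it voices to [b]. /k/ is a voiceless stop between vowels /i/ and /a/, so it voices to [g]. → [eweduodabuiga].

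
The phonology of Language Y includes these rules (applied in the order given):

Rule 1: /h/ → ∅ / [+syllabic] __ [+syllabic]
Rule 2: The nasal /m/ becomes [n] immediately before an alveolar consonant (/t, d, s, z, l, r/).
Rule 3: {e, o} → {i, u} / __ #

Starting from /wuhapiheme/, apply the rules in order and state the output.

Rule 1 (intervocalic h-deletion): /h/ occurs between vowels /u/ and /a/, so it deletes. /h/ occurs between vowels /i/ and /e/, so it deletes. /wuhapiheme/ → wuapieme.
Rule 2 (nasal place assimilation): no segment meets the environment; /wuapieme/ is unchanged.
Rule 3 (final vowel raising): /e/ is a mid vowel in word-final position, so it raises to [i]. /wuapieme/ → wuapiemi.

wuapiemi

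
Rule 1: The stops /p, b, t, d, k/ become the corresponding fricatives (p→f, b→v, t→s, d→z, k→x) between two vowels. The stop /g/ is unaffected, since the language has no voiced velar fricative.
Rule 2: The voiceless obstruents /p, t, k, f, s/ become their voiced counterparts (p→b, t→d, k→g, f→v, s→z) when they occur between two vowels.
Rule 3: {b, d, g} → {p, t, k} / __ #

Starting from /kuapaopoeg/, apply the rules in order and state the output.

Rule 1 (intervocalic spirantization): /p/ is a stop between vowels /a/ and /a/, so it spirantizes to the fricative [f]. /p/ is a stop between vowels /o/ and /o/, so it spirantizes to the fricative [f]. /kuapaopoeg/ → kuafaofoeg.
Rule 2 (intervocalic voicing): /f/ is a voiceless obstruent between vowels /a/ and /a/, so it voices to [v]. /f/ is a voiceless obstruent between vowels /o/ and /o/, so it voices to [v]. /kuafaofoeg/ → kuavaovoeg.
Rule 3 (final devoicing): /g/ is a voiced stop in word-final position, so it devoices to [k]. /kuavaovoeg/ → kuavaovoek.

kuavaovoek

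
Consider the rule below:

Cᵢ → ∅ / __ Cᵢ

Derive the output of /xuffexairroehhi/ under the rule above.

xufexairoehi

/ff/ is a geminate; the first /f/ deletes.
/rr/ is a geminate; the first /r/ deletes.
/hh/ is a geminate; the first /h/ deletes.
Surface form: [xufexairoehi].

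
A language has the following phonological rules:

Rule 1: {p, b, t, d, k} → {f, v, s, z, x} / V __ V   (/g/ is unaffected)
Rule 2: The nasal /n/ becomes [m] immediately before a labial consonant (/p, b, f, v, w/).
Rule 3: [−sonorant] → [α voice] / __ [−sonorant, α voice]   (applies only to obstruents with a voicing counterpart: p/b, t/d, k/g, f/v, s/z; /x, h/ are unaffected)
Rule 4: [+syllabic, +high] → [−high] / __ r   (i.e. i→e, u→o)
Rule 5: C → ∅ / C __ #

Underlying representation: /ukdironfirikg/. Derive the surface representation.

Rule 1 (intervocalic spirantization): no segment meets the environment; /ukdironfirikg/ is unchanged.
Rule 2 (nasal place assimilation): /n/ precedes the labial consonant /f/, so it assimilates in place to [m]. /ukdironfirikg/ → ukdiromfirikg.
Rule 3 (regressive voicing assimilation): /k/ precedes the voiced obstruent /d/, so it voices to [g] by assimilation. /k/ precedes the voiced obstruent /g/, so it voices to [g] by assimilation. /ukdiromfirikg/ → ugdiromfirigg.
Rule 4 (pre-rhotic lowering): /i/ is a high vowel immediately before /r/, so it lowers to [e]. /i/ is a high vowel immediately before /r/, so it lowers to [e]. /ugdiromfirigg/ → ugderomferigg.
Rule 5 (final cluster simplification): /g/ is the second consonant of a word-final cluster /gg/, so it deletes. /ugderomferigg/ → ugderomferig.

ugderomferig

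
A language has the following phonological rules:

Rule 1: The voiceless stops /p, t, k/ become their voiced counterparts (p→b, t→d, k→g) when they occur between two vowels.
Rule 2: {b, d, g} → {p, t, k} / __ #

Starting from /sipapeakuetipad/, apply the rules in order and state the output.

Rule 1 (intervocalic voicing): /p/ is a voiceless stop between vowels /i/ and /a/, so it voices to [b]. /p/ is a voiceless stop between vowels /a/ and /e/, so it voices to [b]. /k/ is a voiceless stop between vowels /a/ and /u/, so it voices to [g]. /t/ is a voiceless stop between vowels /e/ and /i/, so it voices to [d]. /p/ is a voiceless stop between vowels /i/ and /a/, so it voices to [b]. /sipapeakuetipad/ → sibabeaguedibad.
Rule 2 (final devoicing): /d/ is a voiced stop in word-final position, so it devoices to [t]. /sibabeaguedibad/ → sibabeaguedibat.

sibabeaguedibat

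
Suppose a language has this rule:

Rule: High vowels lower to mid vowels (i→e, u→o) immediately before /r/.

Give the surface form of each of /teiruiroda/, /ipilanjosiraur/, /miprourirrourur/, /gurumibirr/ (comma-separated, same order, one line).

teerueroda, ipilanjoseraor, miproorerrooror, gorumiberr

/teiruiroda/: /i/ is a high vowel immediately before /r/, so it lowers to [e]. /i/ is a high vowel immediately before /r/, so it lowers to [e]. → [teerueroda].
/ipilanjosiraur/: /i/ is a high vowel immediately before /r/, so it lowers to [e]. /u/ is a high vowel immediately before /r/, so it lowers to [o]. → [ipilanjoseraor].
/miprourirrourur/: /u/ is a high vowel immediately before /r/, so it lowers to [o]. /i/ is a high vowel immediately before /r/, so it lowers to [e]. /u/ is a high vowel immediately before /r/, so it lowers to [o]. /u/ is a high vowel immediately before /r/, so it lowers to [o]. → [miproorerrooror].
/gurumibirr/: /u/ is a high vowel immediately before /r/, so it lowers to [o]. /i/ is a high vowel immediately before /r/, so it lowers to [e]. → [gorumiberr].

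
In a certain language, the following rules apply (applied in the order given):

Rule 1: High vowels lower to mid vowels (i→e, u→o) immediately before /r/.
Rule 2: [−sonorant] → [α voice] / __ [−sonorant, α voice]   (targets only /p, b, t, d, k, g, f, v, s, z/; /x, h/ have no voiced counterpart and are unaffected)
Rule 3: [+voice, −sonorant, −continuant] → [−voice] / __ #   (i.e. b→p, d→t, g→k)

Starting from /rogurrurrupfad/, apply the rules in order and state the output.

rogorrorrupfat

Rule 1 (pre-rhotic lowering): /u/ is a high vowel immediately before /r/, so it lowers to [o]. /u/ is a high vowel immediately before /r/, so it lowers to [o]. /rogurrurrupfad/ → rogorrorrupfad.
Rule 2 (regressive voicing assimilation): no segment meets the environment; /rogorrorrupfad/ is unchanged.
Rule 3 (final devoicing): /d/ is a voiced stop in word-final position, so it devoices to [t]. /rogorrorrupfad/ → rogorrorrupfat.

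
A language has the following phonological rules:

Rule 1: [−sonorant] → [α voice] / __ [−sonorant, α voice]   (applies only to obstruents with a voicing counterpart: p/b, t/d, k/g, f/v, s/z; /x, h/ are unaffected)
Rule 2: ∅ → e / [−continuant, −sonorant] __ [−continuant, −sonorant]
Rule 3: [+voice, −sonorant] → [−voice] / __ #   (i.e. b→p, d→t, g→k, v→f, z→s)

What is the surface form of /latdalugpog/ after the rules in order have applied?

ladedalukepok

Rule 1 (regressive voicing assimilation): /t/ precedes the voiced obstruent /d/, so it voices to [d] by assimilation. /g/ precedes the voiceless obstruent /p/, so it devoices to [k] by assimilation. /latdalugpog/ → laddalukpog.
Rule 2 (stop-cluster e-epenthesis): /d/ and /d/ form a stop–stop cluster, so [e] is inserted between them. /k/ and /p/ form a stop–stop cluster, so [e] is inserted between them. /laddalukpog/ → ladedalukepog.
Rule 3 (final devoicing): /g/ is a voiced obstruent in word-final position, so it devoices to [k]. /ladedalukepog/ → ladedalukepok.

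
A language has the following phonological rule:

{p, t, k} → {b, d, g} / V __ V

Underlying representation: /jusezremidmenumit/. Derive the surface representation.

No segment of /jusezremidmenumit/ meets the structural description of the rule, so the form surfaces unchanged.

jusezremidmenumit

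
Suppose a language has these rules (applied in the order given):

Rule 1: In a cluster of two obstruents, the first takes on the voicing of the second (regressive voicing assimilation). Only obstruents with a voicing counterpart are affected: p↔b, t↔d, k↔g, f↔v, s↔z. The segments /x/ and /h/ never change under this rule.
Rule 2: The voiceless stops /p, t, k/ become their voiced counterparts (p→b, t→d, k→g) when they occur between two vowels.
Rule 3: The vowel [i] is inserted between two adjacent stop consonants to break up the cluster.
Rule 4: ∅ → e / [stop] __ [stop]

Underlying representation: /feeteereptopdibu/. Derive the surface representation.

Rule 1 (regressive voicing assimilation): /p/ precedes the voiced obstruent /d/, so it voices to [b] by assimilation. /feeteereptopdibu/ → feeteereptobdibu.
Rule 2 (intervocalic voicing): /t/ is a voiceless stop between vowels /e/ and /e/, so it voices to [d]. /feeteereptobdibu/ → feedeereptobdibu.
Rule 3 (stop-cluster i-epenthesis): /p/ and /t/ form a stop–stop cluster, so [i] is inserted between them. /b/ and /d/ form a stop–stop cluster, so [i] is inserted between them. /feedeereptobdibu/ → feedeerepitobidibu.
Rule 4 (stop-cluster e-epenthesis): no segment meets the environment; /feedeerepitobidibu/ is unchanged.

feedeerepitobidibu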